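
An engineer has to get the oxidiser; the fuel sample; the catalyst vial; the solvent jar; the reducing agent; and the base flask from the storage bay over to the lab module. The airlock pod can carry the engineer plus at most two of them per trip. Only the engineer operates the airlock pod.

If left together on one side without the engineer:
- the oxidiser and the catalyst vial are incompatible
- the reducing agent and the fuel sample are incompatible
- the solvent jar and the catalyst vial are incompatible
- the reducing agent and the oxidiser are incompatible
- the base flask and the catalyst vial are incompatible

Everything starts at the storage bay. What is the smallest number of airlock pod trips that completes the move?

7

Counting alone: the engineer can take at most 2 across per trip to the lab module, so moving all 6 needs at least 3 loaded trips out, with a return between consecutive ones — at least 5 crossings.
The safety rule pushes this higher. Following every safe sequence of crossings, the most of the 6 that can be at the lab module as the airlock pod arrives there on crossing 5 is 5 — never all 6.
So no plan with fewer than 7 crossings exists, and this one achieves 7:
1. Engineer goes to the lab module with the catalyst vial and the reducing agent.  [the storage bay: the base flask, the fuel sample, the oxidiser, the solvent jar | the lab module: the catalyst vial, the reducing agent]
2. Engineer goes back to the storage bay alone.  [the storage bay: the base flask, the fuel sample, the oxidiser, the solvent jar | the lab module: the catalyst vial, the reducing agent]
3. Engineer goes to the lab module with the fuel sample and the oxidiser.  [the storage bay: the base flask, the solvent jar | the lab module: the catalyst vial, the fuel sample, the oxidiser, the reducing agent]
4. Engineer goes back to the storage bay with the catalyst vial and the reducing agent.  [the storage bay: the base flask, the catalyst vial, the reducing agent, the solvent jar | the lab module: the fuel sample, the oxidiser]
5. Engineer goes to the lab module with the base flask and the solvent jar.  [the storage bay: the catalyst vial, the reducing agent | the lab module: the base flask, the fuel sample, the oxidiser, the solvent jar]
6. Engineer goes back to the storage bay alone.  [the storage bay: the catalyst vial, the reducing agent | the lab module: the base flask, the fuel sample, the oxidiser, the solvent jar]
7. Engineer goes to the lab module with the catalyst vial and the reducing agent.  [the storage bay: — | the lab module: the base flask, the catalyst vial, the fuel sample, the oxidiser, the reducing agent, the solvent jar]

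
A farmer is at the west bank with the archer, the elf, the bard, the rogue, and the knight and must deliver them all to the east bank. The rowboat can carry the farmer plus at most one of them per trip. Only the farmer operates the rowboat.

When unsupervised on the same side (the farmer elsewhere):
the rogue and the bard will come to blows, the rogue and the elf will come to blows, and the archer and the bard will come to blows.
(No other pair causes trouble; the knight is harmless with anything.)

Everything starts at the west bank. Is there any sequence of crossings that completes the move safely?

Whatever the first load, the items left behind include a forbidden pair without the farmer. No opening move is safe, so no plan exists.

No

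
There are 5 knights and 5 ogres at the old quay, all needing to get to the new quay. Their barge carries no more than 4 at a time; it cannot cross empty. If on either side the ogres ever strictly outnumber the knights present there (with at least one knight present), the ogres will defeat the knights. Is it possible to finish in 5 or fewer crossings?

Counting alone: each trip to the new quay takes at most 4 across and each return brings at least 1 back, so after t trips out (and t−1 returns) at most 4t − (t−1) of the 10 are across; that first reaches 10 at t = 3, so at least 5 crossings are needed.
The safety rule pushes this higher. Following every safe sequence of crossings, the most of the 10 that can be at the new quay as the barge arrives there on crossing 5 is 9 — never all 10.
So the move cannot be finished within 5 crossings. (The shortest complete plan takes 7:)
1. 2 ogres → the new quay.  (the old quay: 5K 3O; the new quay: 0K 2O)
2. 1 ogre ← the old quay.  (the old quay: 5K 4O; the new quay: 0K 1O)
3. 4 ogres → the new quay.  (the old quay: 5K 0O; the new quay: 0K 5O)
4. 1 ogre ← the old quay.  (the old quay: 5K 1O; the new quay: 0K 4O)
5. 4 knights → the new quay.  (the old quay: 1K 1O; the new quay: 4K 4O)
6. 1 knight and 1 ogre ← the old quay.  (the old quay: 2K 2O; the new quay: 3K 3O)
7. 2 knights and 2 ogres → the new quay.  (the old quay: 0K 0O; the new quay: 5K 5O)

No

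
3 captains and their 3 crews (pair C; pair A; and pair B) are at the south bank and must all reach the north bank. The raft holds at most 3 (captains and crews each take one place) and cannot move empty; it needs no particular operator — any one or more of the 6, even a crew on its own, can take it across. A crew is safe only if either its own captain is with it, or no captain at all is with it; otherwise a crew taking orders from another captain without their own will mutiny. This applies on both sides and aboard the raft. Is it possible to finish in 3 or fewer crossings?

No

Counting alone: each trip to the north bank takes at most 3 across and each return brings at least 1 back, so after t trips out (and t−1 returns) at most 3t − (t−1) of the 6 are across; that first reaches 6 at t = 3, so at least 5 crossings are needed.
Since 3 < 5, 3 crossings cannot be enough. (The shortest complete plan in fact takes 5:)
1. captain C and crew C cross → the north bank.
2. captain C crosses ← the south bank.
3. captain A, captain B, and captain C cross → the north bank.
4. crew C crosses ← the south bank.
5. crew A, crew B, and crew C cross → the north bank.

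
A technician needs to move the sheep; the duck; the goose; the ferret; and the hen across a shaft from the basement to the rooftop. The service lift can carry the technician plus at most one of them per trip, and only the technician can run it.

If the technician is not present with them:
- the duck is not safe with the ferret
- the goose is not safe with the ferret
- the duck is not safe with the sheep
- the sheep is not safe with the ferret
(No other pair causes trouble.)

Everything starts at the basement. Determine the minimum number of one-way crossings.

Whatever the first load, the items left behind include a forbidden pair without the technician. No opening move is safe, so no plan exists.

impossible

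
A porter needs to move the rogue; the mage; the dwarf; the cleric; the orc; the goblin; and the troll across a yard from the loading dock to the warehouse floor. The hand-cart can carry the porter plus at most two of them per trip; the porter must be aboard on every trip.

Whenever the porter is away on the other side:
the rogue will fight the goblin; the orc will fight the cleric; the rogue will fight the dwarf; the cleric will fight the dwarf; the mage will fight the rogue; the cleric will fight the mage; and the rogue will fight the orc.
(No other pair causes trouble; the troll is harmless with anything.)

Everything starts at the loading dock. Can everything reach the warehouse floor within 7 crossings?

Counting alone: the porter can take at most 2 across per trip to the warehouse floor, so moving all 7 needs at least 4 loaded trips out, with a return between consecutive ones — at least 7 crossings.
The safety rule pushes this higher. Following every safe sequence of crossings, the most of the 7 that can be at the warehouse floor as the hand-cart arrives there on crossing 7 is 6 — never all 7.
So the move cannot be finished within 7 crossings. (The shortest complete plan takes 9:)
1. Porter goes to the warehouse floor with the cleric and the rogue.  [the loading dock: the dwarf, the goblin, the mage, the orc, the troll | the warehouse floor: the cleric, the rogue]
2. Porter goes back to the loading dock alone.  [the loading dock: the dwarf, the goblin, the mage, the orc, the troll | the warehouse floor: the cleric, the rogue]
3. Porter goes to the warehouse floor with the troll.  [the loading dock: the dwarf, the goblin, the mage, the orc | the warehouse floor: the cleric, the rogue, the troll]
4. Porter goes back to the loading dock alone.  [the loading dock: the dwarf, the goblin, the mage, the orc | the warehouse floor: the cleric, the rogue, the troll]
5. Porter goes to the warehouse floor with the dwarf and the mage.  [the loading dock: the goblin, the orc | the warehouse floor: the cleric, the dwarf, the mage, the rogue, the troll]
6. Porter goes back to the loading dock with the cleric and the rogue.  [the loading dock: the cleric, the goblin, the orc, the rogue | the warehouse floor: the dwarf, the mage, the troll]
7. Porter goes to the warehouse floor with the goblin and the orc.  [the loading dock: the cleric, the rogue | the warehouse floor: the dwarf, the goblin, the mage, the orc, the troll]
8. Porter goes back to the loading dock alone.  [the loading dock: the cleric, the rogue | the warehouse floor: the dwarf, the goblin, the mage, the orc, the troll]
9. Porter goes to the warehouse floor with the cleric and the rogue.  [the loading dock: — | the warehouse floor: the cleric, the dwarf, the goblin, the mage, the orc, the rogue, the troll]

No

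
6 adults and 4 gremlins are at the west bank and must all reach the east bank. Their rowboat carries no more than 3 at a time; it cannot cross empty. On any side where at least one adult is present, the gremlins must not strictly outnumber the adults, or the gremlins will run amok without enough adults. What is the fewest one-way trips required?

Counting alone: each trip to the east bank takes at most 3 across and each return brings at least 1 back, so after t trips out (and t−1 returns) at most 3t − (t−1) of the 10 are across; that first reaches 10 at t = 5, so at least 9 crossings are needed.
The plan below uses exactly 9 crossings, so it is optimal:
1. 2 gremlins → the east bank.  (the west bank: 6A 2G; the east bank: 0A 2G)
2. 1 gremlin ← the west bank.  (the west bank: 6A 3G; the east bank: 0A 1G)
3. 3 gremlins → the east bank.  (the west bank: 6A 0G; the east bank: 0A 4G)
4. 1 gremlin ← the west bank.  (the west bank: 6A 1G; the east bank: 0A 3G)
5. 3 adults → the east bank.  (the west bank: 3A 1G; the east bank: 3A 3G)
6. 1 gremlin ← the west bank.  (the west bank: 3A 2G; the east bank: 3A 2G)
7. 1 adult and 2 gremlins → the east bank.  (the west bank: 2A 0G; the east bank: 4A 4G)
8. 1 gremlin ← the west bank.  (the west bank: 2A 1G; the east bank: 4A 3G)
9. 2 adults and 1 gremlin → the east bank.  (the west bank: 0A 0G; the east bank: 6A 4G)

9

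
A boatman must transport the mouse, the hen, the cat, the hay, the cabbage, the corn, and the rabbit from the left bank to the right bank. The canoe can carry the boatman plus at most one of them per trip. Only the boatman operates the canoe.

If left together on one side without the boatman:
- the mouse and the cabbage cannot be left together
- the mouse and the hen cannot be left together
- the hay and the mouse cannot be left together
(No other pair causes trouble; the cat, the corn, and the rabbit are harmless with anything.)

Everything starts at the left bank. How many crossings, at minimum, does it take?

impossible

Following every safe sequence of crossings from the start, the most of the 7 that can be at the right bank as the canoe arrives there on crossings 1, 3, 5, 7, 9 is 1, 2, 3, 4, 5 respectively; the best ever achieved is 5 of 7.
From crossing 11 on, no configuration arises that was not already reachable earlier: only 72 distinct safe configurations (who is on which side, and where the canoe is) can ever be reached, none of them has everyone across, and every continuation just revisits them. So no valid plan exists.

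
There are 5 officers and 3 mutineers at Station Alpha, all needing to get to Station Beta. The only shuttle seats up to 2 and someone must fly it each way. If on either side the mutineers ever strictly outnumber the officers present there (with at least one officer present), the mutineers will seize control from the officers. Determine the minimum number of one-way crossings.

Counting alone: each trip to Station Beta takes at most 2 across and each return brings at least 1 back, so after t trips out (and t−1 returns) at most 2t − (t−1) of the 8 are across; that first reaches 8 at t = 7, so at least 13 crossings are needed.
The plan below uses exactly 13 crossings, so it is optimal:
1. 2 mutineers → Station Beta.  (Station Alpha: 5O 1M; Station Beta: 0O 2M)
2. 1 mutineer ← Station Alpha.  (Station Alpha: 5O 2M; Station Beta: 0O 1M)
3. 2 mutineers → Station Beta.  (Station Alpha: 5O 0M; Station Beta: 0O 3M)
4. 1 mutineer ← Station Alpha.  (Station Alpha: 5O 1M; Station Beta: 0O 2M)
5. 2 officers → Station Beta.  (Station Alpha: 3O 1M; Station Beta: 2O 2M)
6. 1 mutineer ← Station Alpha.  (Station Alpha: 3O 2M; Station Beta: 2O 1M)
7. 1 officer and 1 mutineer → Station Beta.  (Station Alpha: 2O 1M; Station Beta: 3O 2M)
8. 1 mutineer ← Station Alpha.  (Station Alpha: 2O 2M; Station Beta: 3O 1M)
9. 2 mutineers → Station Beta.  (Station Alpha: 2O 0M; Station Beta: 3O 3M)
10. 1 mutineer ← Station Alpha.  (Station Alpha: 2O 1M; Station Beta: 3O 2M)
11. 1 officer and 1 mutineer → Station Beta.  (Station Alpha: 1O 0M; Station Beta: 4O 3M)
12. 1 mutineer ← Station Alpha.  (Station Alpha: 1O 1M; Station Beta: 4O 2M)
13. 1 officer and 1 mutineer → Station Beta.  (Station Alpha: 0O 0M; Station Beta: 5O 3M)

13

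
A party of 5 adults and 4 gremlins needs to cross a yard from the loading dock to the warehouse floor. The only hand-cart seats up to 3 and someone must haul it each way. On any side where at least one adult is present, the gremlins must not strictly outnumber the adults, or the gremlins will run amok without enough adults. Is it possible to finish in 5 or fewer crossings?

Counting alone: each trip to the warehouse floor takes at most 3 across and each return brings at least 1 back, so after t trips out (and t−1 returns) at most 3t − (t−1) of the 9 are across; that first reaches 9 at t = 4, so at least 7 crossings are needed.
Since 5 < 7, 5 crossings cannot be enough. (The shortest complete plan in fact takes 7:)
1. 3 gremlins → the warehouse floor.  (the loading dock: 5A 1G; the warehouse floor: 0A 3G)
2. 1 gremlin ← the loading dock.  (the loading dock: 5A 2G; the warehouse floor: 0A 2G)
3. 3 adults → the warehouse floor.  (the loading dock: 2A 2G; the warehouse floor: 3A 2G)
4. 1 adult ← the loading dock.  (the loading dock: 3A 2G; the warehouse floor: 2A 2G)
5. 2 adults and 1 gremlin → the warehouse floor.  (the loading dock: 1A 1G; the warehouse floor: 4A 3G)
6. 1 adult ← the loading dock.  (the loading dock: 2A 1G; the warehouse floor: 3A 3G)
7. 2 adults and 1 gremlin → the warehouse floor.  (the loading dock: 0A 0G; the warehouse floor: 5A 4G)

No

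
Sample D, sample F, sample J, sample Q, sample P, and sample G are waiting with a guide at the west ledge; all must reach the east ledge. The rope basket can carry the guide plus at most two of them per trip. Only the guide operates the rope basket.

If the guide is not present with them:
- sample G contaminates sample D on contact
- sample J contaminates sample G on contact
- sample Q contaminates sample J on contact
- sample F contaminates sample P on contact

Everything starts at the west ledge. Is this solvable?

Whatever the first load, the items left behind include a forbidden pair without the guide. No opening move is safe, so no plan exists.

No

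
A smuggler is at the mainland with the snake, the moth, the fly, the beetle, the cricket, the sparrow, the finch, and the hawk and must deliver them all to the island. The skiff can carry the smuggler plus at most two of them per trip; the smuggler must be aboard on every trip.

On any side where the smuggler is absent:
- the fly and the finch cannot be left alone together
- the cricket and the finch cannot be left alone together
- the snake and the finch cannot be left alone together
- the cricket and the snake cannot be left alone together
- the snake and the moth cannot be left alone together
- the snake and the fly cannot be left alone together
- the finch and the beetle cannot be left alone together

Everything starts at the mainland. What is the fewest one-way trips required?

Counting alone: the smuggler can take at most 2 across per trip to the island, so moving all 8 needs at least 4 loaded trips out, with a return between consecutive ones — at least 7 crossings.
The safety rule pushes this higher. Following every safe sequence of crossings, the most of the 8 that can be at the island as the skiff arrives there on crossings 7, 9, 11 is 5, 6, 7 respectively — never all 8.
So no plan with fewer than 13 crossings exists, and this one achieves 13:
1. Smuggler goes to the island with the finch and the snake.
2. Smuggler goes back to the mainland with the snake.
3. Smuggler goes to the island with the moth and the snake.
4. Smuggler goes back to the mainland with the snake.
5. Smuggler goes to the island with the snake and the sparrow.
6. Smuggler goes back to the mainland with the snake.
7. Smuggler goes to the island with the hawk and the snake.
8. Smuggler goes back to the mainland with the snake.
9. Smuggler goes to the island with the cricket and the fly.
10. Smuggler goes back to the mainland with the finch.
11. Smuggler goes to the island with the beetle and the snake.
12. Smuggler goes back to the mainland with the snake.
13. Smuggler goes to the island with the finch and the snake.

13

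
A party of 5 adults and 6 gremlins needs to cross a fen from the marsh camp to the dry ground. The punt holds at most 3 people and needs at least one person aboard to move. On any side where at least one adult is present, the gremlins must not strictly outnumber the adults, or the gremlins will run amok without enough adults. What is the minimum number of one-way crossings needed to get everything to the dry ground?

The gremlins already outnumber the adults at the marsh camp before anyone moves, so the starting position itself is disallowed.

impossible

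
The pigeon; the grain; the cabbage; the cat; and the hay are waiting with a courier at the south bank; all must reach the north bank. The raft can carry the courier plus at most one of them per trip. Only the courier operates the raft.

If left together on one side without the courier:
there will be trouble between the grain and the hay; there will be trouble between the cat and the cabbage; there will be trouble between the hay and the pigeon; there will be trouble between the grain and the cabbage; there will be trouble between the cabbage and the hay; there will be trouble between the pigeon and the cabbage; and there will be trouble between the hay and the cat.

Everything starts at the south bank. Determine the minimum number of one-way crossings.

Whatever the first load, the items left behind include a forbidden pair without the courier. No opening move is safe, so no plan exists.

impossible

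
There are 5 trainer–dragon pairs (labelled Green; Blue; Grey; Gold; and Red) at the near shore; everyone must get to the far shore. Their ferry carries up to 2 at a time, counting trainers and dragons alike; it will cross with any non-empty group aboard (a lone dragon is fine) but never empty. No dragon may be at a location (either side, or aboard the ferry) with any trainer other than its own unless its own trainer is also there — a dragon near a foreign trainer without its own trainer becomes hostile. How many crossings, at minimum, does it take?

impossible

Following every safe sequence of crossings from the start, the most of the 10 that can be at the far shore as the ferry arrives there on crossings 1, 3, 5, 7 is 2, 3, 4, 5 respectively; the best ever achieved is 5 of 10.
From crossing 9 on, no configuration arises that was not already reachable earlier: only 82 distinct safe configurations (who is on which side, and where the ferry is) can ever be reached, none of them has everyone across, and every continuation just revisits them. So no valid plan exists.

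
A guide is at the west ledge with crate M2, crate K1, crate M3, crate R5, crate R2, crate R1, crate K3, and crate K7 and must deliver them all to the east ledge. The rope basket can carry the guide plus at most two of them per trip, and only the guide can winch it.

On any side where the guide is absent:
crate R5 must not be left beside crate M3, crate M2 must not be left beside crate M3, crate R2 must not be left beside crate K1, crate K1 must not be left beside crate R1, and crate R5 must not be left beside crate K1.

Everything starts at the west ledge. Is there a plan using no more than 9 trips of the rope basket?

Yes

Yes — this plan uses 9 crossings (≤ 9):
1. Guide goes to the east ledge with crate K1 and crate M3.
2. Guide goes back to the west ledge alone.
3. Guide goes to the east ledge with crate M2 and crate R5.
4. Guide goes back to the west ledge with crate K1 and crate M3.
5. Guide goes to the east ledge with crate R1 and crate R2.
6. Guide goes back to the west ledge alone.
7. Guide goes to the east ledge with crate K3 and crate K7.
8. Guide goes back to the west ledge alone.
9. Guide goes to the east ledge with crate K1 and crate M3.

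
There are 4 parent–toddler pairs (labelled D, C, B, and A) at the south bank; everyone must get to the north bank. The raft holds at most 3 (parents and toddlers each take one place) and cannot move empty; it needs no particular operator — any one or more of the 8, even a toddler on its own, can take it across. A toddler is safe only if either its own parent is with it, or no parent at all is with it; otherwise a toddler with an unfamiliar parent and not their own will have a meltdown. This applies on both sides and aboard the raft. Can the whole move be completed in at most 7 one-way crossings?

Counting alone: each trip to the north bank takes at most 3 across and each return brings at least 1 back, so after t trips out (and t−1 returns) at most 3t − (t−1) of the 8 are across; that first reaches 8 at t = 4, so at least 7 crossings are needed.
The safety rule pushes this higher. Following every safe sequence of crossings, the most of the 8 that can be at the north bank as the raft arrives there on crossing 7 is 7 — never all 8.
So the move cannot be finished within 7 crossings. (The shortest complete plan takes 9:)
1. parent D and toddler D cross → the north bank.
2. parent D crosses ← the south bank.
3. parent C, parent D, and toddler C cross → the north bank.
4. parent D and toddler D cross ← the south bank.
5. parent A, parent B, and parent D cross → the north bank.
6. toddler C crosses ← the south bank.
7. toddler C and toddler D cross → the north bank.
8. toddler D crosses ← the south bank.
9. toddler A, toddler B, and toddler D cross → the north bank.

No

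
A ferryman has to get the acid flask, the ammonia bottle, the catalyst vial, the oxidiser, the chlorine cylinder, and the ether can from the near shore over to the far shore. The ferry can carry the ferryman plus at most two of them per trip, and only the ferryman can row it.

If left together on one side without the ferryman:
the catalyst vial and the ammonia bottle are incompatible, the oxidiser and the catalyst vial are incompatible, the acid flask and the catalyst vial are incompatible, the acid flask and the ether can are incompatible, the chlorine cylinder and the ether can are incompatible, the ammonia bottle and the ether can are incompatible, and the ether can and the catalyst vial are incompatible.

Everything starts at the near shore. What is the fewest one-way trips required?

9

Counting alone: the ferryman can take at most 2 across per trip to the far shore, so moving all 6 needs at least 3 loaded trips out, with a return between consecutive ones — at least 5 crossings.
The safety rule pushes this higher. Following every safe sequence of crossings, the most of the 6 that can be at the far shore as the ferry arrives there on crossings 5, 7 is 4, 5 respectively — never all 6.
So no plan with fewer than 9 crossings exists, and this one achieves 9:
1. Ferryman goes to the far shore with the catalyst vial and the ether can.
2. Ferryman goes back to the near shore with the catalyst vial.
3. Ferryman goes to the far shore with the catalyst vial and the oxidiser.
4. Ferryman goes back to the near shore with the catalyst vial.
5. Ferryman goes to the far shore with the acid flask and the ammonia bottle.
6. Ferryman goes back to the near shore with the ether can.
7. Ferryman goes to the far shore with the catalyst vial and the chlorine cylinder.
8. Ferryman goes back to the near shore with the catalyst vial.
9. Ferryman goes to the far shore with the catalyst vial and the ether can.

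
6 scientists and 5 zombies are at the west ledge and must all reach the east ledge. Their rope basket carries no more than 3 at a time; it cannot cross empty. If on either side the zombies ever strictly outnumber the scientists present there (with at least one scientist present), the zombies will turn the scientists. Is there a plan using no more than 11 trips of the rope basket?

Yes

Yes — this plan uses 9 crossings (≤ 11):
1. 3 zombies → the east ledge.  (the west ledge: 6S 2Z; the east ledge: 0S 3Z)
2. 1 zombie ← the west ledge.  (the west ledge: 6S 3Z; the east ledge: 0S 2Z)
3. 3 scientists → the east ledge.  (the west ledge: 3S 3Z; the east ledge: 3S 2Z)
4. 1 scientist ← the west ledge.  (the west ledge: 4S 3Z; the east ledge: 2S 2Z)
5. 2 scientists and 1 zombie → the east ledge.  (the west ledge: 2S 2Z; the east ledge: 4S 3Z)
6. 1 scientist ← the west ledge.  (the west ledge: 3S 2Z; the east ledge: 3S 3Z)
7. 2 scientists and 1 zombie → the east ledge.  (the west ledge: 1S 1Z; the east ledge: 5S 4Z)
8. 1 scientist ← the west ledge.  (the west ledge: 2S 1Z; the east ledge: 4S 4Z)
9. 2 scientists and 1 zombie → the east ledge.  (the west ledge: 0S 0Z; the east ledge: 6S 5Z)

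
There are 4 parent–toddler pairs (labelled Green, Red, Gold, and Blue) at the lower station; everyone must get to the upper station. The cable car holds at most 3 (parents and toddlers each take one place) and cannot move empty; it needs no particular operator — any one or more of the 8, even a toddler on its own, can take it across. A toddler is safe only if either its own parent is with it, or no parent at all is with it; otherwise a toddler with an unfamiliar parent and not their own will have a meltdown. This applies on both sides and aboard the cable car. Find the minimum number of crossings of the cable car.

9

Counting alone: each trip to the upper station takes at most 3 across and each return brings at least 1 back, so after t trips out (and t−1 returns) at most 3t − (t−1) of the 8 are across; that first reaches 8 at t = 4, so at least 7 crossings are needed.
The safety rule pushes this higher. Following every safe sequence of crossings, the most of the 8 that can be at the upper station as the cable car arrives there on crossing 7 is 7 — never all 8.
So no plan with fewer than 9 crossings exists, and this one achieves 9:
1. parent Green and toddler Green cross → the upper station.
2. parent Green crosses ← the lower station.
3. parent Green, parent Red, and toddler Red cross → the upper station.
4. parent Green and toddler Green cross ← the lower station.
5. parent Blue, parent Gold, and parent Green cross → the upper station.
6. toddler Red crosses ← the lower station.
7. toddler Green and toddler Red cross → the upper station.
8. toddler Green crosses ← the lower station.
9. toddler Blue, toddler Gold, and toddler Green cross → the upper station.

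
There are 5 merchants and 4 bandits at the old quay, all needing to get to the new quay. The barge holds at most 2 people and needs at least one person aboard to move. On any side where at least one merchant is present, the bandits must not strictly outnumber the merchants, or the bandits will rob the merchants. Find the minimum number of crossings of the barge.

15

Counting alone: each trip to the new quay takes at most 2 across and each return brings at least 1 back, so after t trips out (and t−1 returns) at most 2t − (t−1) of the 9 are across; that first reaches 9 at t = 8, so at least 15 crossings are needed.
The plan below uses exactly 15 crossings, so it is optimal:
1. 2 bandits → the new quay.  (the old quay: 5M 2B; the new quay: 0M 2B)
2. 1 bandit ← the old quay.  (the old quay: 5M 3B; the new quay: 0M 1B)
3. 2 bandits → the new quay.  (the old quay: 5M 1B; the new quay: 0M 3B)
4. 1 bandit ← the old quay.  (the old quay: 5M 2B; the new quay: 0M 2B)
5. 2 merchants → the new quay.  (the old quay: 3M 2B; the new quay: 2M 2B)
6. 1 bandit ← the old quay.  (the old quay: 3M 3B; the new quay: 2M 1B)
7. 1 merchant and 1 bandit → the new quay.  (the old quay: 2M 2B; the new quay: 3M 2B)
8. 1 merchant ← the old quay.  (the old quay: 3M 2B; the new quay: 2M 2B)
9. 1 merchant and 1 bandit → the new quay.  (the old quay: 2M 1B; the new quay: 3M 3B)
10. 1 bandit ← the old quay.  (the old quay: 2M 2B; the new quay: 3M 2B)
11. 1 merchant and 1 bandit → the new quay.  (the old quay: 1M 1B; the new quay: 4M 3B)
12. 1 merchant ← the old quay.  (the old quay: 2M 1B; the new quay: 3M 3B)
13. 1 merchant and 1 bandit → the new quay.  (the old quay: 1M 0B; the new quay: 4M 4B)
14. 1 bandit ← the old quay.  (the old quay: 1M 1B; the new quay: 4M 3B)
15. 1 merchant and 1 bandit → the new quay.  (the old quay: 0M 0B; the new quay: 5M 4B)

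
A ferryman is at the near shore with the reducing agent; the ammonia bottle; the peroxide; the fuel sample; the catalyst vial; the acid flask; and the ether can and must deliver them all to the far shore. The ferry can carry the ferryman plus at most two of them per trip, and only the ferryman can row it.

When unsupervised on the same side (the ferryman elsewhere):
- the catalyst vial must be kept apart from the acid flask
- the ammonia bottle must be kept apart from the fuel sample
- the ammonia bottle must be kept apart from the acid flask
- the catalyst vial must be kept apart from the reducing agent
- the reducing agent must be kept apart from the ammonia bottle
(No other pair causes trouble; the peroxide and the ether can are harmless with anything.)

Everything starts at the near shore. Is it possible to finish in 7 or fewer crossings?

No

Counting alone: the ferryman can take at most 2 across per trip to the far shore, so moving all 7 needs at least 4 loaded trips out, with a return between consecutive ones — at least 7 crossings.
The safety rule pushes this higher. Following every safe sequence of crossings, the most of the 7 that can be at the far shore as the ferry arrives there on crossing 7 is 6 — never all 7.
So the move cannot be finished within 7 crossings. (The shortest complete plan takes 9:)
1. Ferryman goes to the far shore with the ammonia bottle and the catalyst vial.
2. Ferryman goes back to the near shore alone.
3. Ferryman goes to the far shore with the reducing agent.
4. Ferryman goes back to the near shore with the ammonia bottle and the catalyst vial.
5. Ferryman goes to the far shore with the acid flask and the fuel sample.
6. Ferryman goes back to the near shore alone.
7. Ferryman goes to the far shore with the ether can and the peroxide.
8. Ferryman goes back to the near shore alone.
9. Ferryman goes to the far shore with the ammonia bottle and the catalyst vial.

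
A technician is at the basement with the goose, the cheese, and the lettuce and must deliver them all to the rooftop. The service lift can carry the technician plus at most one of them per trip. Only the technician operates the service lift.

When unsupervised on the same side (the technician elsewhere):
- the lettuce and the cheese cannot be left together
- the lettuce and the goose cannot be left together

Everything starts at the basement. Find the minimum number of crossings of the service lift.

7

Counting alone: the technician can take at most 1 across per trip to the rooftop, so moving all 3 needs at least 3 loaded trips out, with a return between consecutive ones — at least 5 crossings.
The safety rule pushes this higher. Following every safe sequence of crossings, the most of the 3 that can be at the rooftop as the service lift arrives there on crossing 5 is 2 — never all 3.
So no plan with fewer than 7 crossings exists, and this one achieves 7:
1. Technician goes to the rooftop with the lettuce.  [the basement: the cheese, the goose | the rooftop: the lettuce]
2. Technician goes back to the basement alone.  [the basement: the cheese, the goose | the rooftop: the lettuce]
3. Technician goes to the rooftop with the goose.  [the basement: the cheese | the rooftop: the goose, the lettuce]
4. Technician goes back to the basement with the lettuce.  [the basement: the cheese, the lettuce | the rooftop: the goose]
5. Technician goes to the rooftop with the cheese.  [the basement: the lettuce | the rooftop: the cheese, the goose]
6. Technician goes back to the basement alone.  [the basement: the lettuce | the rooftop: the cheese, the goose]
7. Technician goes to the rooftop with the lettuce.  [the basement: — | the rooftop: the cheese, the goose, the lettuce]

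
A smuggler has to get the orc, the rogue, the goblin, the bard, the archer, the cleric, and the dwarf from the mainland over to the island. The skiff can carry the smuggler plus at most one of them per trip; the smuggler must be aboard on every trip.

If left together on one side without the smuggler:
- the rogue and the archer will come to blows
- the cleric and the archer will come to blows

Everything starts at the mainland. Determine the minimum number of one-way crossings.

15

Counting alone: the smuggler can take at most 1 across per trip to the island, so moving all 7 needs at least 7 loaded trips out, with a return between consecutive ones — at least 13 crossings.
The safety rule pushes this higher. Following every safe sequence of crossings, the most of the 7 that can be at the island as the skiff arrives there on crossing 13 is 6 — never all 7.
So no plan with fewer than 15 crossings exists, and this one achieves 15:
1. Smuggler goes to the island with the archer.  [the mainland: the bard, the cleric, the dwarf, the goblin, the orc, the rogue | the island: the archer]
2. Smuggler goes back to the mainland alone.  [the mainland: the bard, the cleric, the dwarf, the goblin, the orc, the rogue | the island: the archer]
3. Smuggler goes to the island with the orc.  [the mainland: the bard, the cleric, the dwarf, the goblin, the rogue | the island: the archer, the orc]
4. Smuggler goes back to the mainland alone.  [the mainland: the bard, the cleric, the dwarf, the goblin, the rogue | the island: the archer, the orc]
5. Smuggler goes to the island with the rogue.  [the mainland: the bard, the cleric, the dwarf, the goblin | the island: the archer, the orc, the rogue]
6. Smuggler goes back to the mainland with the archer.  [the mainland: the archer, the bard, the cleric, the dwarf, the goblin | the island: the orc, the rogue]
7. Smuggler goes to the island with the cleric.  [the mainland: the archer, the bard, the dwarf, the goblin | the island: the cleric, the orc, the rogue]
8. Smuggler goes back to the mainland alone.  [the mainland: the archer, the bard, the dwarf, the goblin | the island: the cleric, the orc, the rogue]
9. Smuggler goes to the island with the goblin.  [the mainland: the archer, the bard, the dwarf | the island: the cleric, the goblin, the orc, the rogue]
10. Smuggler goes back to the mainland alone.  [the mainland: the archer, the bard, the dwarf | the island: the cleric, the goblin, the orc, the rogue]
11. Smuggler goes to the island with the bard.  [the mainland: the archer, the dwarf | the island: the bard, the cleric, the goblin, the orc, the rogue]
12. Smuggler goes back to the mainland alone.  [the mainland: the archer, the dwarf | the island: the bard, the cleric, the goblin, the orc, the rogue]
13. Smuggler goes to the island with the dwarf.  [the mainland: the archer | the island: the bard, the cleric, the dwarf, the goblin, the orc, the rogue]
14. Smuggler goes back to the mainland alone.  [the mainland: the archer | the island: the bard, the cleric, the dwarf, the goblin, the orc, the rogue]
15. Smuggler goes to the island with the archer.  [the mainland: — | the island: the archer, the bard, the cleric, the dwarf, the goblin, the orc, the rogue]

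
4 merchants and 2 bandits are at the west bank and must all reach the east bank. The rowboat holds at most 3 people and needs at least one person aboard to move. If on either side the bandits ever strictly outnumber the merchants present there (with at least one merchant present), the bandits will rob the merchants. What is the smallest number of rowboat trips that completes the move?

Counting alone: each trip to the east bank takes at most 3 across and each return brings at least 1 back, so after t trips out (and t−1 returns) at most 3t − (t−1) of the 6 are across; that first reaches 6 at t = 3, so at least 5 crossings are needed.
The plan below uses exactly 5 crossings, so it is optimal:
1. 2 bandits → the east bank.  (the west bank: 4M 0B; the east bank: 0M 2B)
2. 1 bandit ← the west bank.  (the west bank: 4M 1B; the east bank: 0M 1B)
3. 2 merchants and 1 bandit → the east bank.  (the west bank: 2M 0B; the east bank: 2M 2B)
4. 1 bandit ← the west bank.  (the west bank: 2M 1B; the east bank: 2M 1B)
5. 2 merchants and 1 bandit → the east bank.  (the west bank: 0M 0B; the east bank: 4M 2B)

5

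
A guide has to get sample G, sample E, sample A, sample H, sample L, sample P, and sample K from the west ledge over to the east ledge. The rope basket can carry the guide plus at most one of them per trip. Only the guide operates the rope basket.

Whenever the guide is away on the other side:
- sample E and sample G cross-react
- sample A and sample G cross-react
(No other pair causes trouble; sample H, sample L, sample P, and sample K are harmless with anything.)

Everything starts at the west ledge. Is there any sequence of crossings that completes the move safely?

Yes

1. Guide goes to the east ledge with sample G.  [the west ledge: sample A, sample E, sample H, sample K, sample L, sample P | the east ledge: sample G]
2. Guide goes back to the west ledge alone.  [the west ledge: sample A, sample E, sample H, sample K, sample L, sample P | the east ledge: sample G]
3. Guide goes to the east ledge with sample E.  [the west ledge: sample A, sample H, sample K, sample L, sample P | the east ledge: sample E, sample G]
4. Guide goes back to the west ledge with sample G.  [the west ledge: sample A, sample G, sample H, sample K, sample L, sample P | the east ledge: sample E]
5. Guide goes to the east ledge with sample A.  [the west ledge: sample G, sample H, sample K, sample L, sample P | the east ledge: sample A, sample E]
6. Guide goes back to the west ledge alone.  [the west ledge: sample G, sample H, sample K, sample L, sample P | the east ledge: sample A, sample E]
7. Guide goes to the east ledge with sample H.  [the west ledge: sample G, sample K, sample L, sample P | the east ledge: sample A, sample E, sample H]
8. Guide goes back to the west ledge alone.  [the west ledge: sample G, sample K, sample L, sample P | the east ledge: sample A, sample E, sample H]
9. Guide goes to the east ledge with sample L.  [the west ledge: sample G, sample K, sample P | the east ledge: sample A, sample E, sample H, sample L]
10. Guide goes back to the west ledge alone.  [the west ledge: sample G, sample K, sample P | the east ledge: sample A, sample E, sample H, sample L]
11. Guide goes to the east ledge with sample P.  [the west ledge: sample G, sample K | the east ledge: sample A, sample E, sample H, sample L, sample P]
12. Guide goes back to the west ledge alone.  [the west ledge: sample G, sample K | the east ledge: sample A, sample E, sample H, sample L, sample P]
13. Guide goes to the east ledge with sample K.  [the west ledge: sample G | the east ledge: sample A, sample E, sample H, sample K, sample L, sample P]
14. Guide goes back to the west ledge alone.  [the west ledge: sample G | the east ledge: sample A, sample E, sample H, sample K, sample L, sample P]
15. Guide goes to the east ledge with sample G.  [the west ledge: — | the east ledge: sample A, sample E, sample G, sample H, sample K, sample L, sample P]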